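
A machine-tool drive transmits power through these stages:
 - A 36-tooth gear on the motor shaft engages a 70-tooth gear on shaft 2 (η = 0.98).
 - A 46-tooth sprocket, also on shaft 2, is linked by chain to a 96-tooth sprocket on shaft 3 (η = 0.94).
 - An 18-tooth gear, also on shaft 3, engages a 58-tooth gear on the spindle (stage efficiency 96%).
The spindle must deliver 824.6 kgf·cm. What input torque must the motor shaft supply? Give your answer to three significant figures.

71.3 kgf·cm

Overall ratio R = 1.9444 × 2.087 × 3.2222 = 13.076; overall efficiency η = 0.98 × 0.94 × 0.96 = 0.8844.
Input torque = output torque / (R × η) = 824.6 / (13.076 × 0.8844) = 71.311 kgf·cm.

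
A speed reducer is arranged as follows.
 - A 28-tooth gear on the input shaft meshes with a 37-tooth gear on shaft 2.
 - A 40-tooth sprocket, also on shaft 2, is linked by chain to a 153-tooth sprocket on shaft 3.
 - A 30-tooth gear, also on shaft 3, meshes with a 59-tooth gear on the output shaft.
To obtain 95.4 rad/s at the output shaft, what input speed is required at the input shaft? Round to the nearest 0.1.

948.3 rad/s

Overall ratio R = 1.3214 × 3.825 × 1.9667 = 9.9404.
Required input speed = output speed × R = 95.4 × 9.9404 = 948.32 rad/s.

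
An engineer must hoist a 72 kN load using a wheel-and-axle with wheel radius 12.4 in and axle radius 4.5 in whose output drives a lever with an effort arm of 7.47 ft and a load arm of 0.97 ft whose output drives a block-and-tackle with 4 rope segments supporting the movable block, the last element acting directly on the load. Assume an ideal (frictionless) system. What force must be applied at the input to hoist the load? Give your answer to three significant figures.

Wheel-and-axle MA = R/r = 12.4/4.5 = 2.7556.
Lever MA = effort arm / load arm = 7.47/0.97 = 7.701.
Block-and-tackle MA = number of supporting rope parts = 4.
Combined ideal MA = 2.7556 × 7.701 × 4 = 84.882.
Effort = load / MA = 72 / 84.882 = 0.84823 kN.

0.848 kN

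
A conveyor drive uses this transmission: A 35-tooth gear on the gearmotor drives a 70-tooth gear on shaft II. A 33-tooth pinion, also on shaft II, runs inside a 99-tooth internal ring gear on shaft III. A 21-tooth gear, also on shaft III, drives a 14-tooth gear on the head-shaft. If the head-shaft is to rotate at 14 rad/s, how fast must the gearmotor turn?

Overall ratio R = 2 × 3 × 0.66667 = 4.
Required input speed = output speed × R = 14 × 4 = 56 rad/s.

56 rad/s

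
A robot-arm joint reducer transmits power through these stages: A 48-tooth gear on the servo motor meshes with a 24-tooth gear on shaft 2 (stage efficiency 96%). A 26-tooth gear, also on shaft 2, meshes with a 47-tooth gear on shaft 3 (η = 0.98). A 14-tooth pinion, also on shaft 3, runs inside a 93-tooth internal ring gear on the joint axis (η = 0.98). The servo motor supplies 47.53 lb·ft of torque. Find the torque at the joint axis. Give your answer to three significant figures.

After the gear mesh (24/48): 47.53 × 0.5 × 0.96 = 22.814 lb·ft
After the gear mesh (47/26): 22.814 × 1.8077 × 0.98 = 40.417 lb·ft
After the internal gear (93/14): 40.417 × 6.6429 × 0.98 = 263.11 lb·ft

263 lb·ft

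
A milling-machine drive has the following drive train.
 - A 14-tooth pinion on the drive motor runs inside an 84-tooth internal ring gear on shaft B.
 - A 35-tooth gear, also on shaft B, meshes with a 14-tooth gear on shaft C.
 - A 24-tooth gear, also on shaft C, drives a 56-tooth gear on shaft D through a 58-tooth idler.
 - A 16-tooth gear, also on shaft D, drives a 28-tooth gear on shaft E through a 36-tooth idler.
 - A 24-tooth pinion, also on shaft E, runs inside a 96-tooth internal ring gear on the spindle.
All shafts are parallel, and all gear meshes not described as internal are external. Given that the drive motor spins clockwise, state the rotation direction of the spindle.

counterclockwise

the drive motor → shaft B: internal mesh, same direction → CW.
shaft B → shaft C: external mesh, 1 reversal → CCW.
shaft C → shaft D: driver → idler → driven is 2 external meshes, 2 reversals → CCW.
shaft D → shaft E: driver → idler → driven is 2 external meshes, 2 reversals → CCW.
shaft E → the spindle: internal mesh, same direction → CCW.
5 reversals in total — an odd number — so the spindle turns opposite to the drive motor.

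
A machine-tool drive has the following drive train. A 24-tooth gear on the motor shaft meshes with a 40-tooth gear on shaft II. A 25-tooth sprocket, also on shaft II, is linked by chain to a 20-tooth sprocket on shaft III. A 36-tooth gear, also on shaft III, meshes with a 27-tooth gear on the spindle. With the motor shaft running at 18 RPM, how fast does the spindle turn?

Gear mesh: ratio = 40/24 = 1.6667, so shaft II turns at 18 / 1.6667 = 10.8 RPM.
Chain: ratio = 20/25 = 0.8, so shaft III turns at 10.8 / 0.8 = 13.5 RPM.
Gear mesh: ratio = 27/36 = 0.75, so the spindle turns at 13.5 / 0.75 = 18 RPM.

18 RPM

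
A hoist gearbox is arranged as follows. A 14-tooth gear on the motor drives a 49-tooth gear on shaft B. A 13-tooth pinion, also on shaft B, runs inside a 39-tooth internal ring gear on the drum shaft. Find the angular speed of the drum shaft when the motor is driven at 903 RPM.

86 RPM

gear mesh 49/14 = 3.5 → 903/3.5 = 258 RPM
internal gear 39/13 = 3 → 258/3 = 86 RPM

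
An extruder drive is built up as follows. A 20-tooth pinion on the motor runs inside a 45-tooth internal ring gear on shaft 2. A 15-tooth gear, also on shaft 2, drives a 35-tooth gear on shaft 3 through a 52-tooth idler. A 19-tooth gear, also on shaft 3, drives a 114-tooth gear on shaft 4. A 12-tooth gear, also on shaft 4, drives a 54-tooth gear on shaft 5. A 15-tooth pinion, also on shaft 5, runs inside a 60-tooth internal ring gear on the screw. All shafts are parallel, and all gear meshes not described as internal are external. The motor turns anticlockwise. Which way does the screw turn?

anticlockwise

the motor → shaft 2: internal mesh, same direction → CCW.
shaft 2 → shaft 3: driver → idler → driven is 2 external meshes, 2 reversals → CCW.
shaft 3 → shaft 4: external mesh, 1 reversal → CW.
shaft 4 → shaft 5: external mesh, 1 reversal → CCW.
shaft 5 → the screw: internal mesh, same direction → CCW.
4 reversals in total — an even number — so the screw turns the same way as the motor.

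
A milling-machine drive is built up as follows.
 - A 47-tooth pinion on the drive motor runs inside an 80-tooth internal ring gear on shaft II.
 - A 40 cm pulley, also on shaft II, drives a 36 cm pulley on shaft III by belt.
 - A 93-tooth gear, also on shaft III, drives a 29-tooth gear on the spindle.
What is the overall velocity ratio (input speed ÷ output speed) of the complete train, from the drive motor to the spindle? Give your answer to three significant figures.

Each stage contributes driven/driver: internal gear 80/47 = 1.7021, belt 36/40 = 0.9, gear mesh 29/93 = 0.31183.
Overall: 1.7021 × 0.9 × 0.31183 = 0.47769.

0.478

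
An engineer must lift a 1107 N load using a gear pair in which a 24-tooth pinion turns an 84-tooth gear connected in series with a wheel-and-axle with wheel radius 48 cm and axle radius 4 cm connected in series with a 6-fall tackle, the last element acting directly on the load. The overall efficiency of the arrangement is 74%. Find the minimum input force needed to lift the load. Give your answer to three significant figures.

5.94 N

Gear pair MA = 84/24 = 3.5.
Wheel-and-axle MA = R/r = 48/4 = 12.
Block-and-tackle MA = number of supporting rope parts = 6.
Combined ideal MA = 3.5 × 12 × 6 = 252.
Actual MA = 252 × 0.74 = 186.48.
Effort = load / actual MA = 1107 / 186.48 = 5.9363 N.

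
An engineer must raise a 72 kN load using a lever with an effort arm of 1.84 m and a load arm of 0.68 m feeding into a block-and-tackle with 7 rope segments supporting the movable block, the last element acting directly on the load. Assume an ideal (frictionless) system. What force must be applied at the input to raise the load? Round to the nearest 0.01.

Lever MA = effort arm / load arm = 1.84/0.68 = 2.7059.
Block-and-tackle MA = number of supporting rope parts = 7.
Combined ideal MA = 2.7059 × 7 = 18.941.
Effort = load / MA = 72 / 18.941 = 3.8012 kN.

3.80 kN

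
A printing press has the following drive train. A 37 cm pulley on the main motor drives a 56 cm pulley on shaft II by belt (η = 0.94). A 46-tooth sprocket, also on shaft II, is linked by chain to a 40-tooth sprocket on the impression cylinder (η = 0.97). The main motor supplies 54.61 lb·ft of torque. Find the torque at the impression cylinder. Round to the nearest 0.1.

65.5 lb·ft

belt 56/37 = 1.5135 → τ = 54.61·1.5135·0.94 = 77.694 lb·ft
chain 40/46 = 0.86957 → τ = 77.694·0.86957·0.97 = 65.533 lb·ft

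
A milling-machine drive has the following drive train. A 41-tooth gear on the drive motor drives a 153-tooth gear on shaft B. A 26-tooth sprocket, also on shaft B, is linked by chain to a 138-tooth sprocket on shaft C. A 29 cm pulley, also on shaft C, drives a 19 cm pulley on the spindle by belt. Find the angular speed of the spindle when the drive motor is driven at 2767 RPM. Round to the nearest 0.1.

213.2 RPM

the drive motor → shaft B (gear mesh, 153/41): 2767 ÷ 3.7317 = 741.48 RPM
shaft B → shaft C (chain, 138/26): 741.48 ÷ 5.3077 = 139.7 RPM
shaft C → the spindle (belt, 19/29): 139.7 ÷ 0.65517 = 213.23 RPM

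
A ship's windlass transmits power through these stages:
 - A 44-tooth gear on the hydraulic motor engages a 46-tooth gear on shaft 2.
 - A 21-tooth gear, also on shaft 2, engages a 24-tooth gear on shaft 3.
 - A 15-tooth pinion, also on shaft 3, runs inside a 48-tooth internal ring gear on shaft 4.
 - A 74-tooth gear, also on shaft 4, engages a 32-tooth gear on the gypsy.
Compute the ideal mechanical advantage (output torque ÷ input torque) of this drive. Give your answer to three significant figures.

Each stage contributes driven/driver: gear mesh 46/44 = 1.0455, gear mesh 24/21 = 1.1429, internal gear 48/15 = 3.2, gear mesh 32/74 = 0.43243.
Overall: 1.0455 × 1.1429 × 3.2 × 0.43243 = 1.6534.

1.65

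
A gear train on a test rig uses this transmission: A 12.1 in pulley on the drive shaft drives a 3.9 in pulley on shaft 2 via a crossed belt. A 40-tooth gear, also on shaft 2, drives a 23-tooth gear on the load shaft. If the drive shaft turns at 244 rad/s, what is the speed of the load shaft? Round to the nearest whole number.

Belt: ratio = 3.9/12.1 = 0.32231, so shaft 2 turns at 244 / 0.32231 = 757.03 rad/s.
Gear mesh: ratio = 23/40 = 0.575, so the load shaft turns at 757.03 / 0.575 = 1316.6 rad/s.

1317 rad/s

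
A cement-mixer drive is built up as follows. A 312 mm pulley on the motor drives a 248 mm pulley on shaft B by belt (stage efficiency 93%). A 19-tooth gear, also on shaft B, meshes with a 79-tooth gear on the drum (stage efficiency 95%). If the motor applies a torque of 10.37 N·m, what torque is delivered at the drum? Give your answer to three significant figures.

After the belt (248/312): 10.37 × 0.79487 × 0.93 = 7.6658 N·m
After the gear mesh (79/19): 7.6658 × 4.1579 × 0.95 = 30.28 N·m

30.3 N·m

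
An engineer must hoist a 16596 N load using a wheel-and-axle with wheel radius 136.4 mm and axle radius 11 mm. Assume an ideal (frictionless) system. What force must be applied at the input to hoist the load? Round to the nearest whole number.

Wheel-and-axle MA = R/r = 136.4/11 = 12.4.
Effort = load / MA = 16596 / 12.4 = 1338.4 N.

1338 N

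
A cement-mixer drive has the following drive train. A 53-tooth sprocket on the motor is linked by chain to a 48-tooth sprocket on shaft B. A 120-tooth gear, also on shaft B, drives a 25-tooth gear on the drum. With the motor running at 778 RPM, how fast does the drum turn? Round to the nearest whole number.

4123 RPM

Chain: ratio = 48/53 = 0.90566, so shaft B turns at 778 / 0.90566 = 859.04 RPM.
Gear mesh: ratio = 25/120 = 0.20833, so the drum turns at 859.04 / 0.20833 = 4123.4 RPM.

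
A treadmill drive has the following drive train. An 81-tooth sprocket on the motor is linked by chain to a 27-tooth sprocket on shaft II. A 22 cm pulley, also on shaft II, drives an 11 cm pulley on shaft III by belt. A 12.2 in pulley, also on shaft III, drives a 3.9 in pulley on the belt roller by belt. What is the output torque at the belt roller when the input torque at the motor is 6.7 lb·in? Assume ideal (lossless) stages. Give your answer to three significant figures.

0.357 lb·in

After the chain (27/81): 6.7 × 0.33333 = 2.2333 lb·in
After the belt (11/22): 2.2333 × 0.5 = 1.1167 lb·in
After the belt (3.9/12.2): 1.1167 × 0.31967 = 0.35697 lb·in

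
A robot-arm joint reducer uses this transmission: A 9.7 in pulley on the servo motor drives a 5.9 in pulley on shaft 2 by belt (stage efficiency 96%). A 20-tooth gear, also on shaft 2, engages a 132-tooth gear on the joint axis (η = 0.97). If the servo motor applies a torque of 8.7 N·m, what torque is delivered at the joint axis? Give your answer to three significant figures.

32.5 N·m

Belt: ratio = 5.9/9.7 = 0.60825; torque at shaft 2 = 8.7 × 0.60825 × 0.96 = 5.0801 N·m.
Gear mesh: ratio = 132/20 = 6.6; torque at the joint axis = 5.0801 × 6.6 × 0.97 = 32.523 N·m.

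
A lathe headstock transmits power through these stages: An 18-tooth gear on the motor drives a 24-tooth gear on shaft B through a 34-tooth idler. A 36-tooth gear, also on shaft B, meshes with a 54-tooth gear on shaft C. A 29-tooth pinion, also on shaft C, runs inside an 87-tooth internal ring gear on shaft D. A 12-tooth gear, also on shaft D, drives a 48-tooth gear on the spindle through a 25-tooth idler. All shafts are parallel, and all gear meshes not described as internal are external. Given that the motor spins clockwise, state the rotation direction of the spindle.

counterclockwise

the motor → shaft B: driver → idler → driven is 2 external meshes, 2 reversals → CW.
shaft B → shaft C: external mesh, 1 reversal → CCW.
shaft C → shaft D: internal mesh, same direction → CCW.
shaft D → the spindle: driver → idler → driven is 2 external meshes, 2 reversals → CCW.
5 reversals in total — an odd number — so the spindle turns opposite to the motor.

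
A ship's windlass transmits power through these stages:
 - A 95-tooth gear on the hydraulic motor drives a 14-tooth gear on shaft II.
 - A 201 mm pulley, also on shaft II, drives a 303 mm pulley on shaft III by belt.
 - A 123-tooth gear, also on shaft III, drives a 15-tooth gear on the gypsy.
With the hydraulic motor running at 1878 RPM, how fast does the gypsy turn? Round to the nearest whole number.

69320 RPM

the hydraulic motor → shaft II (gear mesh, 14/95): 1878 ÷ 0.14737 = 12744 RPM
shaft II → shaft III (belt, 303/201): 12744 ÷ 1.5075 = 8453.7 RPM
shaft III → the gypsy (gear mesh, 15/123): 8453.7 ÷ 0.12195 = 69320 RPM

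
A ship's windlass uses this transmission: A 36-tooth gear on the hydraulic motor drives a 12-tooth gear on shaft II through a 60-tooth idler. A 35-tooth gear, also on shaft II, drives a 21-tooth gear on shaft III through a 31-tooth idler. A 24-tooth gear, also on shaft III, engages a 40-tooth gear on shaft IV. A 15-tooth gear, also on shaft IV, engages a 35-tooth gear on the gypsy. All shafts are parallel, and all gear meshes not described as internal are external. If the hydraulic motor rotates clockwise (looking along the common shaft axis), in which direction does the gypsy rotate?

the hydraulic motor → shaft II: driver → idler → driven is 2 external meshes, 2 reversals → CW.
shaft II → shaft III: driver → idler → driven is 2 external meshes, 2 reversals → CW.
shaft III → shaft IV: external mesh, 1 reversal → CCW.
shaft IV → the gypsy: external mesh, 1 reversal → CW.
6 reversals in total — an even number — so the gypsy turns the same way as the hydraulic motor.

clockwise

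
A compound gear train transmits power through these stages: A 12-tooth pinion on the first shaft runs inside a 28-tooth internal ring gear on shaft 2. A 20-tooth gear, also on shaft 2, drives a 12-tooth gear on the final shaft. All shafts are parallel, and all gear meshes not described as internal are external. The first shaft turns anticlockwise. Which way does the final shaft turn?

clockwise

the first shaft → shaft 2: internal mesh, same direction → CCW.
shaft 2 → the final shaft: external mesh, 1 reversal → CW.
1 reversal in total — an odd number — so the final shaft turns opposite to the first shaft.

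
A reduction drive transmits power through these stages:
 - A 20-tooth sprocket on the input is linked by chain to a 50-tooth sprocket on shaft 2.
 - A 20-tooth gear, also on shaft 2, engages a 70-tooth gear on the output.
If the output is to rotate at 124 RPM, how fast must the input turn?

1085 RPM

Overall ratio R = 2.5 × 3.5 = 8.75.
Required input speed = output speed × R = 124 × 8.75 = 1085 RPM.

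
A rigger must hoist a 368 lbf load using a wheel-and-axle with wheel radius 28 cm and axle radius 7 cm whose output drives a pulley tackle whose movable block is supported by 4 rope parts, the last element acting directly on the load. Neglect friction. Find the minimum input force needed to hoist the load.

23 lbf

Wheel-and-axle MA = R/r = 28/7 = 4.
Block-and-tackle MA = number of supporting rope parts = 4.
Combined ideal MA = 4 × 4 = 16.
Effort = load / MA = 368 / 16 = 23 lbf.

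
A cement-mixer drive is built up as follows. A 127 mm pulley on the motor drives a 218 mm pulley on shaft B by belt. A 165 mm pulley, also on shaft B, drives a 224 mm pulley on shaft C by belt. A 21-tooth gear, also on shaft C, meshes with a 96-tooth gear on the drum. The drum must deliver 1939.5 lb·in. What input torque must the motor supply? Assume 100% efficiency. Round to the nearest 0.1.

Overall ratio R = 1.7165 × 1.3576 × 4.5714 = 10.653.
Input torque = output torque / R = 1939.5 / 10.653 = 182.06 lb·in.

182.1 lb·in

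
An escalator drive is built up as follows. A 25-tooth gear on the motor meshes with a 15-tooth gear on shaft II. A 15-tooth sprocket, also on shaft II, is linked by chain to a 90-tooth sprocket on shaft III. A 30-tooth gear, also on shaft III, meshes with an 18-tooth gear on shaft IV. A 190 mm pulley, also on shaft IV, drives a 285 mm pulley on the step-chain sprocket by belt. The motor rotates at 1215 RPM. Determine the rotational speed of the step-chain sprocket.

375 RPM

the motor → shaft II (gear mesh, 15/25): 1215 ÷ 0.6 = 2025 RPM
shaft II → shaft III (chain, 90/15): 2025 ÷ 6 = 337.5 RPM
shaft III → shaft IV (gear mesh, 18/30): 337.5 ÷ 0.6 = 562.5 RPM
shaft IV → the step-chain sprocket (belt, 285/190): 562.5 ÷ 1.5 = 375 RPM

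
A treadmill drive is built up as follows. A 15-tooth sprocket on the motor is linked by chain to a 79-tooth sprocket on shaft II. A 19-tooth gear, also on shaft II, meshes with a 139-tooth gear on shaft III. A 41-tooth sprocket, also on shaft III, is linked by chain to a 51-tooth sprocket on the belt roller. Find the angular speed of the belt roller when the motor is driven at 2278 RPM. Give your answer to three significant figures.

Chain: ratio = 79/15 = 5.2667, so shaft II turns at 2278 / 5.2667 = 432.53 RPM.
Gear mesh: ratio = 139/19 = 7.3158, so shaft III turns at 432.53 / 7.3158 = 59.123 RPM.
Chain: ratio = 51/41 = 1.2439, so the belt roller turns at 59.123 / 1.2439 = 47.53 RPM.

47.5 RPM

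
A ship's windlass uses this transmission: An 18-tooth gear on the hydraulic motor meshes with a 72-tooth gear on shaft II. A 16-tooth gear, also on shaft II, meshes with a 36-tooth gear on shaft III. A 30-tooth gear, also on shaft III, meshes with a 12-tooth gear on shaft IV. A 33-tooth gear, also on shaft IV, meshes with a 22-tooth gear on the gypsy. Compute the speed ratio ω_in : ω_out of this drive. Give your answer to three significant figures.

Each stage contributes driven/driver: gear mesh 72/18 = 4, gear mesh 36/16 = 2.25, gear mesh 12/30 = 0.4, gear mesh 22/33 = 0.66667.
Overall: 4 × 2.25 × 0.4 × 0.66667 = 2.4.

2.40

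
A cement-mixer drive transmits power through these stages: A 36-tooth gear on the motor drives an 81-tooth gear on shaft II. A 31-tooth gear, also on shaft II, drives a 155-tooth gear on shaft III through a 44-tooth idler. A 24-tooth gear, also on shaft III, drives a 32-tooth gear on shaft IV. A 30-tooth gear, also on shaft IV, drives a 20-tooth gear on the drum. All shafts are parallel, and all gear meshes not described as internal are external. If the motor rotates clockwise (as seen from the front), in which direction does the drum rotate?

counterclockwise

the motor → shaft II: external mesh, 1 reversal → CCW.
shaft II → shaft III: driver → idler → driven is 2 external meshes, 2 reversals → CCW.
shaft III → shaft IV: external mesh, 1 reversal → CW.
shaft IV → the drum: external mesh, 1 reversal → CCW.
5 reversals in total — an odd number — so the drum turns opposite to the motor.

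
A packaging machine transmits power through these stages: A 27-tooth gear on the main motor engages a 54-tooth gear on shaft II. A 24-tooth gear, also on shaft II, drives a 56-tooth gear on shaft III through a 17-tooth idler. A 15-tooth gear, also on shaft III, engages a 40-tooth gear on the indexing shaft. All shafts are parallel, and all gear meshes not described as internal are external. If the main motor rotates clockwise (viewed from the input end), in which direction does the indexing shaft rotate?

the main motor → shaft II: external mesh, 1 reversal → CCW.
shaft II → shaft III: driver → idler → driven is 2 external meshes, 2 reversals → CCW.
shaft III → the indexing shaft: external mesh, 1 reversal → CW.
4 reversals in total — an even number — so the indexing shaft turns the same way as the main motor.

clockwise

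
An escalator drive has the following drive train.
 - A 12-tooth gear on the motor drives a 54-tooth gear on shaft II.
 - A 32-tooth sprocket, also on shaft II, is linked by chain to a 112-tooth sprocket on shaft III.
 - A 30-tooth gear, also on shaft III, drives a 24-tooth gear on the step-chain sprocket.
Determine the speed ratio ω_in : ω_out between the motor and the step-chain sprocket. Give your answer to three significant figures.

Each stage contributes driven/driver: gear mesh 54/12 = 4.5, chain 112/32 = 3.5, gear mesh 24/30 = 0.8.
Overall: 4.5 × 3.5 × 0.8 = 12.6.

12.6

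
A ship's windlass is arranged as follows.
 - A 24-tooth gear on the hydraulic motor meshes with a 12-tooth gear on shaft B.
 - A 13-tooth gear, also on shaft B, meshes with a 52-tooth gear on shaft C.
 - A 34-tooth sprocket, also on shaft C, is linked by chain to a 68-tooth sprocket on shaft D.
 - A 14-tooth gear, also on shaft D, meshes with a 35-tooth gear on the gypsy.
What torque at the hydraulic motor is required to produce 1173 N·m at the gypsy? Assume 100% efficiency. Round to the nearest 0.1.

117.3 N·m

Overall ratio R = 0.5 × 4 × 2 × 2.5 = 10.
Input torque = output torque / R = 1173 / 10 = 117.3 N·m.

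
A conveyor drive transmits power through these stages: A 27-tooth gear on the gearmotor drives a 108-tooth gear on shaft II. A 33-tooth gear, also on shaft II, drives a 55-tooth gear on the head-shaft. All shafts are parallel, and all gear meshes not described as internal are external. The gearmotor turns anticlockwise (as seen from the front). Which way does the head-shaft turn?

anticlockwise

the gearmotor → shaft II: external mesh, 1 reversal → CW.
shaft II → the head-shaft: external mesh, 1 reversal → CCW.
2 reversals in total — an even number — so the head-shaft turns the same way as the gearmotor.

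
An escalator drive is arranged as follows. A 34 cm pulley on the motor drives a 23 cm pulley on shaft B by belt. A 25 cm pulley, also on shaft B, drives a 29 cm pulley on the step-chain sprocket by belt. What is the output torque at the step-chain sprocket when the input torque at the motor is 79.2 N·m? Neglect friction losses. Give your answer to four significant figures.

62.15 N·m

belt 23/34 = 0.67647 → τ = 79.2·0.67647 = 53.576 N·m
belt 29/25 = 1.16 → τ = 53.576·1.16 = 62.149 N·m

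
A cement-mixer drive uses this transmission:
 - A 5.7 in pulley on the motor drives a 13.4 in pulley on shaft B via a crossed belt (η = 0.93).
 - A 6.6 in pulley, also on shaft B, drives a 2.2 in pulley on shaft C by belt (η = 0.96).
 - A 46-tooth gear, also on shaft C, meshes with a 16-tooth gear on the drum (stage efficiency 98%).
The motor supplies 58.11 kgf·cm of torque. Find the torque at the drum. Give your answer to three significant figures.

13.9 kgf·cm

belt 13.4/5.7 = 2.3509 → τ = 58.11·2.3509·0.93 = 127.05 kgf·cm
belt 2.2/6.6 = 0.33333 → τ = 127.05·0.33333·0.96 = 40.655 kgf·cm
gear mesh 16/46 = 0.34783 → τ = 40.655·0.34783·0.98 = 13.858 kgf·cm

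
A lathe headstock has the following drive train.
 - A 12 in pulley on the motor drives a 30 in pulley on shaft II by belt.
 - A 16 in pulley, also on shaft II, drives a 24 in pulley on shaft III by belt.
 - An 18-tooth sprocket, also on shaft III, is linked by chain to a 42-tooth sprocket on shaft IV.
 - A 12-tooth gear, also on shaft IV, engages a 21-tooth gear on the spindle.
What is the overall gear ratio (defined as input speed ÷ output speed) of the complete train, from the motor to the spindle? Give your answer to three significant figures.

15.3

Each stage contributes driven/driver: belt 30/12 = 2.5, belt 24/16 = 1.5, chain 42/18 = 2.3333, gear mesh 21/12 = 1.75.
Overall: 2.5 × 1.5 × 2.3333 × 1.75 = 15.312.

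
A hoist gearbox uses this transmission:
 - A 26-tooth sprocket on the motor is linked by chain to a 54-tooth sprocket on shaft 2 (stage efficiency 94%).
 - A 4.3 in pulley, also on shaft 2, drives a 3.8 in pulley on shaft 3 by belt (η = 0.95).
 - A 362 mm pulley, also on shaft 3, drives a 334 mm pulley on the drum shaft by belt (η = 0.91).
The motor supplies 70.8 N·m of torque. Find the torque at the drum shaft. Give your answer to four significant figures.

97.43 N·m

chain 54/26 = 2.0769 → τ = 70.8·2.0769·0.94 = 138.22 N·m
belt 3.8/4.3 = 0.88372 → τ = 138.22·0.88372·0.95 = 116.04 N·m
belt 334/362 = 0.92265 → τ = 116.04·0.92265·0.91 = 97.432 N·m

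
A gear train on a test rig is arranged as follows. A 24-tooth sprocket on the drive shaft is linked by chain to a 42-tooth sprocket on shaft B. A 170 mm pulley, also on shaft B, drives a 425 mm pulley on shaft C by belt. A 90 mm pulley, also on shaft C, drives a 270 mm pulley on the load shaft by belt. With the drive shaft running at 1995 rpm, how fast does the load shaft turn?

Chain: ratio = 42/24 = 1.75, so shaft B turns at 1995 / 1.75 = 1140 rpm.
Belt: ratio = 425/170 = 2.5, so shaft C turns at 1140 / 2.5 = 456 rpm.
Belt: ratio = 270/90 = 3, so the load shaft turns at 456 / 3 = 152 rpm.

152 rpm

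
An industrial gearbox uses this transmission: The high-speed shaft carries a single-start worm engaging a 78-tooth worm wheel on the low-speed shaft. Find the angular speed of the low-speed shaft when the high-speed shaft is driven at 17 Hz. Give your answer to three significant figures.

Worm: ratio = 78/1 = 78, so the low-speed shaft turns at 17 / 78 = 0.21795 Hz.

0.218 Hz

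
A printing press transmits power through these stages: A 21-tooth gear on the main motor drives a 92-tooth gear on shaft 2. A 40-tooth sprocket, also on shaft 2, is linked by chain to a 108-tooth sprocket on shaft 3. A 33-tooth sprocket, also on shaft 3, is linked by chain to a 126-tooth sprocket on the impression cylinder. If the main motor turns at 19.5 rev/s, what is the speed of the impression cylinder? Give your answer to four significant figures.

0.4318 rev/s

the main motor → shaft 2 (gear mesh, 92/21): 19.5 ÷ 4.381 = 4.4511 rev/s
shaft 2 → shaft 3 (chain, 108/40): 4.4511 ÷ 2.7 = 1.6486 rev/s
shaft 3 → the impression cylinder (chain, 126/33): 1.6486 ÷ 3.8182 = 0.43176 rev/s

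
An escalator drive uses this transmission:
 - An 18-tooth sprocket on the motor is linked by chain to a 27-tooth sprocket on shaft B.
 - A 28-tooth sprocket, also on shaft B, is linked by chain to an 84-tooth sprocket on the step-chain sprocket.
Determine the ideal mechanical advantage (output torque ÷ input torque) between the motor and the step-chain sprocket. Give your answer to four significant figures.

4.500

Each stage contributes driven/driver: chain 27/18 = 1.5, chain 84/28 = 3.
Overall: 1.5 × 3 = 4.5.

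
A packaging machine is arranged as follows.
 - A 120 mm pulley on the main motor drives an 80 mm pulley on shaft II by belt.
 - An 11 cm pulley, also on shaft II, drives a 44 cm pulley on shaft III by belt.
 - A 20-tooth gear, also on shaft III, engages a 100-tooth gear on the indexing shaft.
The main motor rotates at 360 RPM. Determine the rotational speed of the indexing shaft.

belt 80/120 = 0.66667 → 360/0.66667 = 540 RPM
belt 44/11 = 4 → 540/4 = 135 RPM
gear mesh 100/20 = 5 → 135/5 = 27 RPM

27 RPM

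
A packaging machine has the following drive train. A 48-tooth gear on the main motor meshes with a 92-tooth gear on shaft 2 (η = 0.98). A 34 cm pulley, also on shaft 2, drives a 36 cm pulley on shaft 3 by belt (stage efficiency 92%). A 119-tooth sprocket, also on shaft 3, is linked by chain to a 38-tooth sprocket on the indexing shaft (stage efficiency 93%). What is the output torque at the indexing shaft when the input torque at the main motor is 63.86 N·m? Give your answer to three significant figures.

Gear mesh: ratio = 92/48 = 1.9167; torque at shaft 2 = 63.86 × 1.9167 × 0.98 = 119.95 N·m.
Belt: ratio = 36/34 = 1.0588; torque at shaft 3 = 119.95 × 1.0588 × 0.92 = 116.85 N·m.
Chain: ratio = 38/119 = 0.31933; torque at the indexing shaft = 116.85 × 0.31933 × 0.93 = 34.7 N·m.

34.7 N·m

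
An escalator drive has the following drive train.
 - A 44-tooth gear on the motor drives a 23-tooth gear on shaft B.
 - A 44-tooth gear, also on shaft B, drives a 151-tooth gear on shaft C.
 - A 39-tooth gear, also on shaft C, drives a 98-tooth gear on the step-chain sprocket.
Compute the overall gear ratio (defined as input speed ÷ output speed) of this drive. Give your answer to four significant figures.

4.508

Each stage contributes driven/driver: gear mesh 23/44 = 0.52273, gear mesh 151/44 = 3.4318, gear mesh 98/39 = 2.5128.
Overall: 0.52273 × 3.4318 × 2.5128 = 4.5078.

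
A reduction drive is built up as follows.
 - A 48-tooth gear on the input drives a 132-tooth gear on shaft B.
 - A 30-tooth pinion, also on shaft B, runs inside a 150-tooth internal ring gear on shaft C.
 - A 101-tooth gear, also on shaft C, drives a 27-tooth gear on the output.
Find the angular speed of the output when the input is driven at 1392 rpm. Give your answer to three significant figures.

379 rpm

the input → shaft B (gear mesh, 132/48): 1392 ÷ 2.75 = 506.18 rpm
shaft B → shaft C (internal gear, 150/30): 506.18 ÷ 5 = 101.24 rpm
shaft C → the output (gear mesh, 27/101): 101.24 ÷ 0.26733 = 378.7 rpm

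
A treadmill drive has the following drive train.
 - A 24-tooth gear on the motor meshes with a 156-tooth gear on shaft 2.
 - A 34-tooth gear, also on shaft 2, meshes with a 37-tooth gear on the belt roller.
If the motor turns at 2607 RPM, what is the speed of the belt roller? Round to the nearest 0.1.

368.6 RPM

gear mesh 156/24 = 6.5 → 2607/6.5 = 401.08 RPM
gear mesh 37/34 = 1.0882 → 401.08/1.0882 = 368.56 RPM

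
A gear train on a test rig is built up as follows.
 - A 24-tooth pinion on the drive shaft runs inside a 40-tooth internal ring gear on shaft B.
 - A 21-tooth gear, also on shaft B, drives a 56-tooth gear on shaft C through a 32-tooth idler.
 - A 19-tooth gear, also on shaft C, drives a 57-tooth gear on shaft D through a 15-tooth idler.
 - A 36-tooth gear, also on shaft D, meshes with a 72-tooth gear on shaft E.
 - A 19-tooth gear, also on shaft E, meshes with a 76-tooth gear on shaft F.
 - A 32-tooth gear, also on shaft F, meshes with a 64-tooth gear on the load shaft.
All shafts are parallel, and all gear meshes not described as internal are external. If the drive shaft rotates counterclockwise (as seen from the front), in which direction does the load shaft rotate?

the drive shaft → shaft B: internal mesh, same direction → CCW.
shaft B → shaft C: driver → idler → driven is 2 external meshes, 2 reversals → CCW.
shaft C → shaft D: driver → idler → driven is 2 external meshes, 2 reversals → CCW.
shaft D → shaft E: external mesh, 1 reversal → CW.
shaft E → shaft F: external mesh, 1 reversal → CCW.
shaft F → the load shaft: external mesh, 1 reversal → CW.
7 reversals in total — an odd number — so the load shaft turns opposite to the drive shaft.

clockwise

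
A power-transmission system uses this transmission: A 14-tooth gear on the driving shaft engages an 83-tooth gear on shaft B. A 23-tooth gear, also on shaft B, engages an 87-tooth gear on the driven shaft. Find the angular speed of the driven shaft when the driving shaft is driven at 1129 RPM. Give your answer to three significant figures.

50.3 RPM

Gear mesh: ratio = 83/14 = 5.9286, so shaft B turns at 1129 / 5.9286 = 190.43 RPM.
Gear mesh: ratio = 87/23 = 3.7826, so the driven shaft turns at 190.43 / 3.7826 = 50.345 RPM.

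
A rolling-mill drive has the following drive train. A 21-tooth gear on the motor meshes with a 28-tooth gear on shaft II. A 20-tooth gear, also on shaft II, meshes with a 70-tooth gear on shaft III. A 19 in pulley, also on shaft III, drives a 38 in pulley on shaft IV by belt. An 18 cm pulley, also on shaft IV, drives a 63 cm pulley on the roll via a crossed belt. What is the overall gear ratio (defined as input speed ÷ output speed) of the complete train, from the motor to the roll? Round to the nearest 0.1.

Each stage contributes driven/driver: gear mesh 28/21 = 1.3333, gear mesh 70/20 = 3.5, belt 38/19 = 2, belt 63/18 = 3.5.
Overall: 1.3333 × 3.5 × 2 × 3.5 = 32.667.

32.7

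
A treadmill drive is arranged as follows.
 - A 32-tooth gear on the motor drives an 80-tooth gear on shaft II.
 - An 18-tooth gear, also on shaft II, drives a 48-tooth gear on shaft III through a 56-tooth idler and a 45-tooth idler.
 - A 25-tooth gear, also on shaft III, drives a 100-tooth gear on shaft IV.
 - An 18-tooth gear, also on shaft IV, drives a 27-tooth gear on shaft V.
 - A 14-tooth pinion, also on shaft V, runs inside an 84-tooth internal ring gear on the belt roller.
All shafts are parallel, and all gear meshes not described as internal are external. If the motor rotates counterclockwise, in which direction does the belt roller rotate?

counterclockwise

the motor → shaft II: external mesh, 1 reversal → CW.
shaft II → shaft III: driver → idler → idler → driven is 3 external meshes, 3 reversals → CCW.
shaft III → shaft IV: external mesh, 1 reversal → CW.
shaft IV → shaft V: external mesh, 1 reversal → CCW.
shaft V → the belt roller: internal mesh, same direction → CCW.
6 reversals in total — an even number — so the belt roller turns the same way as the motor.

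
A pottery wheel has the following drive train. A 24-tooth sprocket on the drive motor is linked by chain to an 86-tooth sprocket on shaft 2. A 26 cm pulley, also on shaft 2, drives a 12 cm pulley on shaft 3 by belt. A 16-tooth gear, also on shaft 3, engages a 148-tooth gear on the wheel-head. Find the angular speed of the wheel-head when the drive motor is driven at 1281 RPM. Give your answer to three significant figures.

Chain: ratio = 86/24 = 3.5833, so shaft 2 turns at 1281 / 3.5833 = 357.49 RPM.
Belt: ratio = 12/26 = 0.46154, so shaft 3 turns at 357.49 / 0.46154 = 774.56 RPM.
Gear mesh: ratio = 148/16 = 9.25, so the wheel-head turns at 774.56 / 9.25 = 83.736 RPM.

83.7 RPM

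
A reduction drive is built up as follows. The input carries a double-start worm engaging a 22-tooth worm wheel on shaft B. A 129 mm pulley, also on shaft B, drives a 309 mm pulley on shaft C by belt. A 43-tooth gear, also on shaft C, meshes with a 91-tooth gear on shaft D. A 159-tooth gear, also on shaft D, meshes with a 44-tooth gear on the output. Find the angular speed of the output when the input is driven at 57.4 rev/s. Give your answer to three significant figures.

the input → shaft B (worm, 22/2): 57.4 ÷ 11 = 5.2182 rev/s
shaft B → shaft C (belt, 309/129): 5.2182 ÷ 2.3953 = 2.1785 rev/s
shaft C → shaft D (gear mesh, 91/43): 2.1785 ÷ 2.1163 = 1.0294 rev/s
shaft D → the output (gear mesh, 44/159): 1.0294 ÷ 0.27673 = 3.7198 rev/s

3.72 rev/s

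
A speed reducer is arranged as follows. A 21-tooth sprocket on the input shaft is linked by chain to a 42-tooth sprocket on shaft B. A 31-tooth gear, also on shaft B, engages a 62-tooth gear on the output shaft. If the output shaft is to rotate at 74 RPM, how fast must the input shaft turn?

296 RPM

Overall ratio R = 2 × 2 = 4.
Required input speed = output speed × R = 74 × 4 = 296 RPM.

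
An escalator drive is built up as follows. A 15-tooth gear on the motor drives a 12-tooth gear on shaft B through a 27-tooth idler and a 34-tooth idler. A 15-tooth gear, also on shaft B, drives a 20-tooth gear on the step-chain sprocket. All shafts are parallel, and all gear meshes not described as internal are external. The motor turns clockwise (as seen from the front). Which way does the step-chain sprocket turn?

clockwise

the motor → shaft B: driver → idler → idler → driven is 3 external meshes, 3 reversals → CCW.
shaft B → the step-chain sprocket: external mesh, 1 reversal → CW.
4 reversals in total — an even number — so the step-chain sprocket turns the same way as the motor.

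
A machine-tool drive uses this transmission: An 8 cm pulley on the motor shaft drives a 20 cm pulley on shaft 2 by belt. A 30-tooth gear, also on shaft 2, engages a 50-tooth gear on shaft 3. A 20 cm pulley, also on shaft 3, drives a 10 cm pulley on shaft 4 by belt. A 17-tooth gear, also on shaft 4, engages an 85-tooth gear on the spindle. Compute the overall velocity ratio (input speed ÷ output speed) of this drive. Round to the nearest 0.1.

Each stage contributes driven/driver: belt 20/8 = 2.5, gear mesh 50/30 = 1.6667, belt 10/20 = 0.5, gear mesh 85/17 = 5.
Overall: 2.5 × 1.6667 × 0.5 × 5 = 10.417.

10.4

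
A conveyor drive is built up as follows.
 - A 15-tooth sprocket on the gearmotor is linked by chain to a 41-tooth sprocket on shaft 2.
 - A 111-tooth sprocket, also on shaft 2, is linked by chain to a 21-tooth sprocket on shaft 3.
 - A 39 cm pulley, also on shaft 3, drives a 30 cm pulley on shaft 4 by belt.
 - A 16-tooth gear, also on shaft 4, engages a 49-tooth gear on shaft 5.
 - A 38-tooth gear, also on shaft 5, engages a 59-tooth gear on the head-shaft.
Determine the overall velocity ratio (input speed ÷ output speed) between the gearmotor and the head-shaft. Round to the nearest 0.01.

1.89

Each stage contributes driven/driver: chain 41/15 = 2.7333, chain 21/111 = 0.18919, belt 30/39 = 0.76923, gear mesh 49/16 = 3.0625, gear mesh 59/38 = 1.5526.
Overall: 2.7333 × 0.18919 × 0.76923 × 3.0625 × 1.5526 = 1.8914.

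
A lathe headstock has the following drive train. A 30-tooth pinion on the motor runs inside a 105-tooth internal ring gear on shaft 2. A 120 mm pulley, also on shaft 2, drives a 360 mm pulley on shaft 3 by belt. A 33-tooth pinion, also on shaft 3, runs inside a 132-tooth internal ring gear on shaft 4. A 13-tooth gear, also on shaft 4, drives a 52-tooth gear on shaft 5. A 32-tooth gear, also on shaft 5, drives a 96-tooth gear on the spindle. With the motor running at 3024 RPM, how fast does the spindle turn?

6 RPM

the motor → shaft 2 (internal gear, 105/30): 3024 ÷ 3.5 = 864 RPM
shaft 2 → shaft 3 (belt, 360/120): 864 ÷ 3 = 288 RPM
shaft 3 → shaft 4 (internal gear, 132/33): 288 ÷ 4 = 72 RPM
shaft 4 → shaft 5 (gear mesh, 52/13): 72 ÷ 4 = 18 RPM
shaft 5 → the spindle (gear mesh, 96/32): 18 ÷ 3 = 6 RPM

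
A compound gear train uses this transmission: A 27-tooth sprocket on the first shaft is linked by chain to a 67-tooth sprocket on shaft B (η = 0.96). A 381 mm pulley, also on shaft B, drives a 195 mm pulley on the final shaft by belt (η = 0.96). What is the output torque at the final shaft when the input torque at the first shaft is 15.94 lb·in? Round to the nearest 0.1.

chain 67/27 = 2.4815 → τ = 15.94·2.4815·0.96 = 37.973 lb·in
belt 195/381 = 0.51181 → τ = 37.973·0.51181·0.96 = 18.657 lb·in

18.7 lb·in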